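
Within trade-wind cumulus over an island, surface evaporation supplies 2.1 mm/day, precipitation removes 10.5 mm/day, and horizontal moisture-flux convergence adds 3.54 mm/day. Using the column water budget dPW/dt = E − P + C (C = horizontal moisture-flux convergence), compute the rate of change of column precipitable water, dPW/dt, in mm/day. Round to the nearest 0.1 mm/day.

dPW/dt = E − P + C = 2.1 − 10.5 + (3.54) = -4.9 mm/day.

dPW/dt ≈ -4.9 mm/day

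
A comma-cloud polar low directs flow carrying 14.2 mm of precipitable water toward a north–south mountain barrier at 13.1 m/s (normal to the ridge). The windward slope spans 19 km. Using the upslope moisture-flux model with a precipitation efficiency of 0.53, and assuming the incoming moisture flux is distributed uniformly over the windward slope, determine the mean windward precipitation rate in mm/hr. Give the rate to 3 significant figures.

R ≈ 18.7 mm/hr

Incoming column moisture flux per unit ridge length: F = V × PW = 13.1 × 14.2 = 186.02 mm·m/s.
Spread over the 19 km slope with efficiency ε = 0.53: R = ε·F/W = 0.53 × 186.02 / 19000 m = 5.189e-03 mm/s.
R = 5.189e-03 × 3600 = 18.7 mm/hr.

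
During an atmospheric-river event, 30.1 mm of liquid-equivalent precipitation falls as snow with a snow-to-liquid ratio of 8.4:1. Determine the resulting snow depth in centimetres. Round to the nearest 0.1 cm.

Snow depth = liquid × ratio = 30.1 mm × 8.4 = 252.84 mm = 25.3 cm.

snow depth ≈ 25.3 cm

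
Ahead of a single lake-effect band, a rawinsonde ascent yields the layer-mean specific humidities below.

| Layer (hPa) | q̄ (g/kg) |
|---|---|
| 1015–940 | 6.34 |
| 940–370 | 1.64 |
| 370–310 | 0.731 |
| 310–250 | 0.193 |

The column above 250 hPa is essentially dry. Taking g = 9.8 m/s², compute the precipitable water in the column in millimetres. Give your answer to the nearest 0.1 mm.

Precipitable water is the column-integrated vapour mass per unit area: PW = (1/g) Σ q̄ Δp, with q in kg/kg and Δp in Pa (1 kg/m² of water = 1 mm).
Layer 1015–940 hPa: Δp = 75 hPa = 7500 Pa, q̄ = 0.00634 kg/kg → 0.00634 × 7500 / 9.8 = 4.85 mm
Layer 940–370 hPa: Δp = 570 hPa = 57000 Pa, q̄ = 0.00164 kg/kg → 0.00164 × 57000 / 9.8 = 9.54 mm
Layer 370–310 hPa: Δp = 60 hPa = 6000 Pa, q̄ = 0.000731 kg/kg → 0.000731 × 6000 / 9.8 = 0.45 mm
Layer 310–250 hPa: Δp = 60 hPa = 6000 Pa, q̄ = 0.000193 kg/kg → 0.000193 × 6000 / 9.8 = 0.12 mm
PW = 4.85 + 9.54 + 0.45 + 0.12 = 14.96 ≈ 15.0 mm.

PW ≈ 15.0 mm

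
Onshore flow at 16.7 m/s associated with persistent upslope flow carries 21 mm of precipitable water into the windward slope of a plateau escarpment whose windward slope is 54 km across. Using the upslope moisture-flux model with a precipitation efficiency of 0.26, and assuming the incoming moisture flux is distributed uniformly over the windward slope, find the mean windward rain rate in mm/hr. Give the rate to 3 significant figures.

R ≈ 6.08 mm/hr

Incoming column moisture flux per unit ridge length: F = V × PW = 16.7 × 21 = 350.7 mm·m/s.
Spread over the 54 km slope with efficiency ε = 0.26: R = ε·F/W = 0.26 × 350.7 / 54000 m = 1.689e-03 mm/s.
R = 1.689e-03 × 3600 = 6.08 mm/hr.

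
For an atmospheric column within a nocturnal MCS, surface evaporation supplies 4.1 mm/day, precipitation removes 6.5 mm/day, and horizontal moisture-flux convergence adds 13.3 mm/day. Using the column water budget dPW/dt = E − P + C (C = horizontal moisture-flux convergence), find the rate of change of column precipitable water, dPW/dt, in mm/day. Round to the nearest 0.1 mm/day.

dPW/dt = E − P + C = 4.1 − 6.5 + (13.3) = 10.9 mm/day.

dPW/dt ≈ 10.9 mm/day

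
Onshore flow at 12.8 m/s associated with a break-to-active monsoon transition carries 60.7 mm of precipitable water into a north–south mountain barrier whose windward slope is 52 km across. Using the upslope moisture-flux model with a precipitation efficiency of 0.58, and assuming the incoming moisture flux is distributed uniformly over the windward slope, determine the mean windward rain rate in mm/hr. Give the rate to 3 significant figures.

Incoming column moisture flux per unit ridge length: F = V × PW = 12.8 × 60.7 = 776.96 mm·m/s.
Spread over the 52 km slope with efficiency ε = 0.58: R = ε·F/W = 0.58 × 776.96 / 52000 m = 8.666e-03 mm/s.
R = 8.666e-03 × 3600 = 31.2 mm/hr.

R ≈ 31.2 mm/hr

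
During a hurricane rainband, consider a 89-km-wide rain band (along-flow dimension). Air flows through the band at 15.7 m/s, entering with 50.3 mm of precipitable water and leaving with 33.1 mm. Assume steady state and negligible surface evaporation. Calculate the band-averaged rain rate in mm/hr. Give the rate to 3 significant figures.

R ≈ 10.9 mm/hr

Column moisture flux per unit crosswind length is F = V × PW.
Inflow: F_in = 15.7 × 50.3 = 789.71 mm·m/s
Outflow: F_out = 15.7 × 33.1 = 519.67 mm·m/s
Steady-state rate R = (F_in − F_out)/L = (789.71 − 519.67) / 89000 m = 3.034e-03 mm/s.
R = 3.034e-03 × 3600 = 10.9 mm/hr.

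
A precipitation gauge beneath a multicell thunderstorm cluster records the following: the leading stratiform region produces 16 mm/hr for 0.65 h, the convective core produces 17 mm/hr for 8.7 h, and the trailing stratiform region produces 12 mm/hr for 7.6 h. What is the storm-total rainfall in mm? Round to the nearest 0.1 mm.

total ≈ 249.5 mm

Total = Σ Rᵢ Δtᵢ = 16 × 0.65 + 17 × 8.7 + 12 × 7.6
      = 10.4 + 147.9 + 91.2 = 249.5 mm.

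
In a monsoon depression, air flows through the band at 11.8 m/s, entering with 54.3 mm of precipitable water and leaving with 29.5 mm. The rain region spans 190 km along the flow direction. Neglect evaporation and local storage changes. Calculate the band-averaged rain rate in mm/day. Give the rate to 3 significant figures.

Column moisture flux per unit crosswind length is F = V × PW.
Inflow: F_in = 11.8 × 54.3 = 640.74 mm·m/s
Outflow: F_out = 11.8 × 29.5 = 348.1 mm·m/s
Steady-state rate R = (F_in − F_out)/L = (640.74 − 348.1) / 190000 m = 1.540e-03 mm/s.
R = 1.540e-03 × 3600 × 24 = 133 mm/day.

R ≈ 133 mm/day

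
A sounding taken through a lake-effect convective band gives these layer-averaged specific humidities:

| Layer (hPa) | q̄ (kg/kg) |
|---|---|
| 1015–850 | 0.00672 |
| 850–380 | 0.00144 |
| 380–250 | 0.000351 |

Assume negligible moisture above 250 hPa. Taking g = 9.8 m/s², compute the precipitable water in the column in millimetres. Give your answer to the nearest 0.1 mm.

PW ≈ 18.7 mm

Precipitable water is the column-integrated vapour mass per unit area: PW = (1/g) Σ q̄ Δp, with q in kg/kg and Δp in Pa (1 kg/m² of water = 1 mm).
Layer 1015–850 hPa: Δp = 165 hPa = 16500 Pa, q̄ = 0.00672 kg/kg → 0.00672 × 16500 / 9.8 = 11.31 mm
Layer 850–380 hPa: Δp = 470 hPa = 47000 Pa, q̄ = 0.00144 kg/kg → 0.00144 × 47000 / 9.8 = 6.91 mm
Layer 380–250 hPa: Δp = 130 hPa = 13000 Pa, q̄ = 0.000351 kg/kg → 0.000351 × 13000 / 9.8 = 0.47 mm
PW = 11.31 + 6.91 + 0.47 = 18.69 ≈ 18.7 mm.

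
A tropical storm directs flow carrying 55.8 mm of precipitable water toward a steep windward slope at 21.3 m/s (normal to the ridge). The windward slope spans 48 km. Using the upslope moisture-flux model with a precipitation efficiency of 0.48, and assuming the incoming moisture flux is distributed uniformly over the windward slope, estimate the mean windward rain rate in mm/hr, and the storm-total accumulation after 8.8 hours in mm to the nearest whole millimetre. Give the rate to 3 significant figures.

Incoming column moisture flux per unit ridge length: F = V × PW = 21.3 × 55.8 = 1188.54 mm·m/s.
Spread over the 48 km slope with efficiency ε = 0.48: R = ε·F/W = 0.48 × 1188.54 / 48000 m = 1.189e-02 mm/s.
R = 1.189e-02 × 3600 = 42.8 mm/hr.
Over 8.8 h: total = 42.8 × 8.8 = 376.64 ≈ 377 mm.

R ≈ 42.8 mm/hr; total ≈ 377 mm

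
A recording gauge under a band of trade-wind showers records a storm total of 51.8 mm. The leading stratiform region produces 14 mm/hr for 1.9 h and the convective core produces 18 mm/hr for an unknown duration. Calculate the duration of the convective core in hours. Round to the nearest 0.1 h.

Known phases: 14 × 1.9 = 26.6 mm.
Remaining depth = 51.8 − 26.6 = 25.2 mm.
Duration = 25.2 / 18 = 1.4 h.

duration ≈ 1.4 h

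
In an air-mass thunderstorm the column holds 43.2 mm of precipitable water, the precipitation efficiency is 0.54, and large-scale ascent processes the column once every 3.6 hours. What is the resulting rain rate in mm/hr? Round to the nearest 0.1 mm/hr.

R ≈ 6.5 mm/hr

Each overturning extracts ε × PW = 0.54 × 43.2 = 23.328 mm.
Rate = ε·PW / τ = 23.328 / 3.6 h = 6.5 mm/hr.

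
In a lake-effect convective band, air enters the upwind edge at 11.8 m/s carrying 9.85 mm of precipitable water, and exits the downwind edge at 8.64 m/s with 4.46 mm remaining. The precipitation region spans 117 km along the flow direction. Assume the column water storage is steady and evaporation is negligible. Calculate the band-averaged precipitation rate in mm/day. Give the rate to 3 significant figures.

Column moisture flux per unit crosswind length is F = V × PW.
Inflow: F_in = 11.8 × 9.85 = 116.23 mm·m/s
Outflow: F_out = 8.64 × 4.46 = 38.5344 mm·m/s
Steady-state rate R = (F_in − F_out)/L = (116.23 − 38.5344) / 117000 m = 6.641e-04 mm/s.
R = 6.641e-04 × 3600 × 24 = 57.4 mm/day.

R ≈ 57.4 mm/day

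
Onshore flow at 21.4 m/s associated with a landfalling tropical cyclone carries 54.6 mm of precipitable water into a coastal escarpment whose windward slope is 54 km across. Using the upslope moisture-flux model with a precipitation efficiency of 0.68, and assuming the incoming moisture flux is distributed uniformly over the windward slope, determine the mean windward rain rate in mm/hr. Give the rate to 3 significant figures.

Incoming column moisture flux per unit ridge length: F = V × PW = 21.4 × 54.6 = 1168.44 mm·m/s.
Spread over the 54 km slope with efficiency ε = 0.68: R = ε·F/W = 0.68 × 1168.44 / 54000 m = 1.471e-02 mm/s.
R = 1.471e-02 × 3600 = 53.0 mm/hr.

R ≈ 53.0 mm/hr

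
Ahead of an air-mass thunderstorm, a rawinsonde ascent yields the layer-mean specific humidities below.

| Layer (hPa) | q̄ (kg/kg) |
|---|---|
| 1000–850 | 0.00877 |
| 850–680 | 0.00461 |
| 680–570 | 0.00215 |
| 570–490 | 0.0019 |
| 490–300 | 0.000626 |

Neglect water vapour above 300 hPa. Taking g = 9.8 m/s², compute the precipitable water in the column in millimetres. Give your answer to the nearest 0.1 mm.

PW ≈ 26.6 mm

Precipitable water is the column-integrated vapour mass per unit area: PW = (1/g) Σ q̄ Δp, with q in kg/kg and Δp in Pa (1 kg/m² of water = 1 mm).
Layer 1000–850 hPa: Δp = 150 hPa = 15000 Pa, q̄ = 0.00877 kg/kg → 0.00877 × 15000 / 9.8 = 13.42 mm
Layer 850–680 hPa: Δp = 170 hPa = 17000 Pa, q̄ = 0.00461 kg/kg → 0.00461 × 17000 / 9.8 = 8.00 mm
Layer 680–570 hPa: Δp = 110 hPa = 11000 Pa, q̄ = 0.00215 kg/kg → 0.00215 × 11000 / 9.8 = 2.41 mm
Layer 570–490 hPa: Δp = 80 hPa = 8000 Pa, q̄ = 0.0019 kg/kg → 0.0019 × 8000 / 9.8 = 1.55 mm
Layer 490–300 hPa: Δp = 190 hPa = 19000 Pa, q̄ = 0.000626 kg/kg → 0.000626 × 19000 / 9.8 = 1.21 mm
PW = 13.42 + 8.00 + 2.41 + 1.55 + 1.21 = 26.59 ≈ 26.6 mm.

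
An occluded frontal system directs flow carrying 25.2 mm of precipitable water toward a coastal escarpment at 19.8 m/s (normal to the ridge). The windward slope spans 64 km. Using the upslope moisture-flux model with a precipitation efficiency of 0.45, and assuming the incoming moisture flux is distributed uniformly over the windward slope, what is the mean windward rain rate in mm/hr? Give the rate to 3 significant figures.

Incoming column moisture flux per unit ridge length: F = V × PW = 19.8 × 25.2 = 498.96 mm·m/s.
Spread over the 64 km slope with efficiency ε = 0.45: R = ε·F/W = 0.45 × 498.96 / 64000 m = 3.508e-03 mm/s.
R = 3.508e-03 × 3600 = 12.6 mm/hr.

R ≈ 12.6 mm/hr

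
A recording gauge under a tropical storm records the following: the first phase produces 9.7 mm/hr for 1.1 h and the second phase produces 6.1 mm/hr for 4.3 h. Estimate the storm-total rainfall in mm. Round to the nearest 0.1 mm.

total ≈ 36.9 mm

Total = Σ Rᵢ Δtᵢ = 9.7 × 1.1 + 6.1 × 4.3
      = 10.67 + 26.23 = 36.9 mm.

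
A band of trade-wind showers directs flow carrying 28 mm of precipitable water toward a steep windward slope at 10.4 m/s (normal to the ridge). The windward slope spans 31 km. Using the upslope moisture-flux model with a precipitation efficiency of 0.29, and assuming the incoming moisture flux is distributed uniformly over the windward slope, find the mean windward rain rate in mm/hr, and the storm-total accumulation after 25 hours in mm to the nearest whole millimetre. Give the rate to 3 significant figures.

R ≈ 9.81 mm/hr; total ≈ 245 mm

Incoming column moisture flux per unit ridge length: F = V × PW = 10.4 × 28 = 291.2 mm·m/s.
Spread over the 31 km slope with efficiency ε = 0.29: R = ε·F/W = 0.29 × 291.2 / 31000 m = 2.724e-03 mm/s.
R = 2.724e-03 × 3600 = 9.81 mm/hr.
Over 25 h: total = 9.81 × 25 = 245.25 ≈ 245 mm.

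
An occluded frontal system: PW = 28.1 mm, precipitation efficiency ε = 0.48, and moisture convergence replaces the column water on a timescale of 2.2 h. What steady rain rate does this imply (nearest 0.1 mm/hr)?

R ≈ 6.1 mm/hr

Each overturning extracts ε × PW = 0.48 × 28.1 = 13.488 mm.
Rate = ε·PW / τ = 13.488 / 2.2 h = 6.1 mm/hr.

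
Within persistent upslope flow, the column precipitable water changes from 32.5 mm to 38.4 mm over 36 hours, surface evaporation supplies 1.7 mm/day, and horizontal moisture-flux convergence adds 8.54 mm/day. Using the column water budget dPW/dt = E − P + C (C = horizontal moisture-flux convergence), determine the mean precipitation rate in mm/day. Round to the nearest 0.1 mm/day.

P ≈ 6.3 mm/day

dPW/dt = (38.4 − 32.5) mm / (36/24 day) = +3.933 mm/day.
P = E + C − dPW/dt = 1.7 + (8.54) − (+3.933) = 6.3 mm/day.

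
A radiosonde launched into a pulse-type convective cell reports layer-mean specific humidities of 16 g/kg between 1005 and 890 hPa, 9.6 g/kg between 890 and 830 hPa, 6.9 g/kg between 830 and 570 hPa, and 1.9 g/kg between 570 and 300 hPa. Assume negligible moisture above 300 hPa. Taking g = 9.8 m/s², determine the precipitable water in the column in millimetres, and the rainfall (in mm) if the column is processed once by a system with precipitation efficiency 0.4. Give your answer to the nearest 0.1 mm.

PW ≈ 48.2 mm; rainfall ≈ 19.3 mm

Precipitable water is the column-integrated vapour mass per unit area: PW = (1/g) Σ q̄ Δp, with q in kg/kg and Δp in Pa (1 kg/m² of water = 1 mm).
Layer 1005–890 hPa: Δp = 115 hPa = 11500 Pa, q̄ = 0.016 kg/kg → 0.016 × 11500 / 9.8 = 18.78 mm
Layer 890–830 hPa: Δp = 60 hPa = 6000 Pa, q̄ = 0.0096 kg/kg → 0.0096 × 6000 / 9.8 = 5.88 mm
Layer 830–570 hPa: Δp = 260 hPa = 26000 Pa, q̄ = 0.0069 kg/kg → 0.0069 × 26000 / 9.8 = 18.31 mm
Layer 570–300 hPa: Δp = 270 hPa = 27000 Pa, q̄ = 0.0019 kg/kg → 0.0019 × 27000 / 9.8 = 5.23 mm
PW = 18.78 + 5.88 + 18.31 + 5.23 = 48.20 ≈ 48.2 mm.
Rainfall = ε × PW = 0.4 × 48.2 = 19.3 mm.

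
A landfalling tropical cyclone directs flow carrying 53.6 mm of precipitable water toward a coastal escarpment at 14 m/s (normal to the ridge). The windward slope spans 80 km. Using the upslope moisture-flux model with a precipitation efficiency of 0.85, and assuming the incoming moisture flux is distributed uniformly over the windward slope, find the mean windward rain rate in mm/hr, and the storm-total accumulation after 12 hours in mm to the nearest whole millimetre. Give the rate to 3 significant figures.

R ≈ 28.7 mm/hr; total ≈ 344 mm

Incoming column moisture flux per unit ridge length: F = V × PW = 14 × 53.6 = 750.4 mm·m/s.
Spread over the 80 km slope with efficiency ε = 0.85: R = ε·F/W = 0.85 × 750.4 / 80000 m = 7.973e-03 mm/s.
R = 7.973e-03 × 3600 = 28.7 mm/hr.
Over 12 h: total = 28.7 × 12 = 344.4 ≈ 344 mm.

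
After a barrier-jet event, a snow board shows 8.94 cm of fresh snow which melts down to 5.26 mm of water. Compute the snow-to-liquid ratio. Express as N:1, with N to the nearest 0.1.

ratio ≈ 17.0

Ratio = snow depth / SWE = 89.4 mm / 5.26 mm = 17.0, i.e. 17.0:1.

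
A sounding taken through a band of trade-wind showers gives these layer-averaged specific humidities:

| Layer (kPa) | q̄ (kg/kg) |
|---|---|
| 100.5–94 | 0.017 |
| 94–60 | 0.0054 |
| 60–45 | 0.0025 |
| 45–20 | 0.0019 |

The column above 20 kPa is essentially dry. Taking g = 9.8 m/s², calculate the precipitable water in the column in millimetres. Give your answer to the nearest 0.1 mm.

Precipitable water is the column-integrated vapour mass per unit area: PW = (1/g) Σ q̄ Δp, with q in kg/kg and Δp in Pa (1 kg/m² of water = 1 mm).
Layer 100.5–94 kPa: Δp = 65 hPa = 6500 Pa, q̄ = 0.017 kg/kg → 0.017 × 6500 / 9.8 = 11.28 mm
Layer 94–60 kPa: Δp = 340 hPa = 34000 Pa, q̄ = 0.0054 kg/kg → 0.0054 × 34000 / 9.8 = 18.73 mm
Layer 60–45 kPa: Δp = 150 hPa = 15000 Pa, q̄ = 0.0025 kg/kg → 0.0025 × 15000 / 9.8 = 3.83 mm
Layer 45–20 kPa: Δp = 250 hPa = 25000 Pa, q̄ = 0.0019 kg/kg → 0.0019 × 25000 / 9.8 = 4.85 mm
PW = 11.28 + 18.73 + 3.83 + 4.85 = 38.69 ≈ 38.7 mm.

PW ≈ 38.7 mm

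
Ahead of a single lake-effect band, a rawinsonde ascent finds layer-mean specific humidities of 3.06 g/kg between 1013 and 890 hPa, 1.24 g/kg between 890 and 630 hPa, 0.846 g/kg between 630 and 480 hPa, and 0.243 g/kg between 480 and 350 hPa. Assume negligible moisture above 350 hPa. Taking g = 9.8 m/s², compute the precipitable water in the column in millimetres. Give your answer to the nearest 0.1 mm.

PW ≈ 8.7 mm

Precipitable water is the column-integrated vapour mass per unit area: PW = (1/g) Σ q̄ Δp, with q in kg/kg and Δp in Pa (1 kg/m² of water = 1 mm).
Layer 1013–890 hPa: Δp = 123 hPa = 12300 Pa, q̄ = 0.00306 kg/kg → 0.00306 × 12300 / 9.8 = 3.84 mm
Layer 890–630 hPa: Δp = 260 hPa = 26000 Pa, q̄ = 0.00124 kg/kg → 0.00124 × 26000 / 9.8 = 3.29 mm
Layer 630–480 hPa: Δp = 150 hPa = 15000 Pa, q̄ = 0.000846 kg/kg → 0.000846 × 15000 / 9.8 = 1.29 mm
Layer 480–350 hPa: Δp = 130 hPa = 13000 Pa, q̄ = 0.000243 kg/kg → 0.000243 × 13000 / 9.8 = 0.32 mm
PW = 3.84 + 3.29 + 1.29 + 0.32 = 8.74 ≈ 8.7 mm.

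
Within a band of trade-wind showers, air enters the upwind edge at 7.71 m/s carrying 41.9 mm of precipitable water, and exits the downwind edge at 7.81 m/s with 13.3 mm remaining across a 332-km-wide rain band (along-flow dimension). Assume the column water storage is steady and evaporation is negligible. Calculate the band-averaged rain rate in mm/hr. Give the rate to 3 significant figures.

R ≈ 2.38 mm/hr

Column moisture flux per unit crosswind length is F = V × PW.
Inflow: F_in = 7.71 × 41.9 = 323.049 mm·m/s
Outflow: F_out = 7.81 × 13.3 = 103.873 mm·m/s
Steady-state rate R = (F_in − F_out)/L = (323.049 − 103.873) / 332000 m = 6.602e-04 mm/s.
R = 6.602e-04 × 3600 = 2.38 mm/hr.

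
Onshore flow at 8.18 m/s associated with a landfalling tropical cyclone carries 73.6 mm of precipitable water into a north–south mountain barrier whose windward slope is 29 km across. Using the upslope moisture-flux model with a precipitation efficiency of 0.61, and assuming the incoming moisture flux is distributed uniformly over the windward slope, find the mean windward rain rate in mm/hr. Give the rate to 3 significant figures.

Incoming column moisture flux per unit ridge length: F = V × PW = 8.18 × 73.6 = 602.048 mm·m/s.
Spread over the 29 km slope with efficiency ε = 0.61: R = ε·F/W = 0.61 × 602.048 / 29000 m = 1.266e-02 mm/s.
R = 1.266e-02 × 3600 = 45.6 mm/hr.

R ≈ 45.6 mm/hr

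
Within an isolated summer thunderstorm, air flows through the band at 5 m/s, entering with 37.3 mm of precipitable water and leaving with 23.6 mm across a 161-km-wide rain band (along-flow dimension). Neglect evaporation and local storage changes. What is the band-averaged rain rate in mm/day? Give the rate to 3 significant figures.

R ≈ 36.8 mm/day

Column moisture flux per unit crosswind length is F = V × PW.
Inflow: F_in = 5 × 37.3 = 186.5 mm·m/s
Outflow: F_out = 5 × 23.6 = 118 mm·m/s
Steady-state rate R = (F_in − F_out)/L = (186.5 − 118) / 161000 m = 4.255e-04 mm/s.
R = 4.255e-04 × 3600 × 24 = 36.8 mm/day.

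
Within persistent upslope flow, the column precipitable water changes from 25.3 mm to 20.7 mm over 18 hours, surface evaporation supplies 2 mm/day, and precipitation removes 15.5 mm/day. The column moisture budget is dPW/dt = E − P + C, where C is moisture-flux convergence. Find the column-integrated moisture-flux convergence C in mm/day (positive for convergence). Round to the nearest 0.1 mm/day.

dPW/dt = (20.7 − 25.3) mm / (18/24 day) = -6.133 mm/day.
C = dPW/dt − E + P = (-6.133) − 2 + 15.5 = 7.4 mm/day.

C ≈ 7.4 mm/day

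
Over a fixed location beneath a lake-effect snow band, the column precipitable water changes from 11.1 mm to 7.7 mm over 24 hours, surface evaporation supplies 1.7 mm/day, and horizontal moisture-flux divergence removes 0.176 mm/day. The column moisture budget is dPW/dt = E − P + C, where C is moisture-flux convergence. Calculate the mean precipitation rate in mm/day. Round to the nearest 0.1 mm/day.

P ≈ 4.9 mm/day

dPW/dt = (7.7 − 11.1) mm / (24/24 day) = -3.400 mm/day.
P = E + C − dPW/dt = 1.7 + (-0.176) − (-3.400) = 4.9 mm/day.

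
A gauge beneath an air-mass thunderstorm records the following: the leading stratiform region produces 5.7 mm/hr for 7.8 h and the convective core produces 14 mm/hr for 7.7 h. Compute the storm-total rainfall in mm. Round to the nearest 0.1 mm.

Total = Σ Rᵢ Δtᵢ = 5.7 × 7.8 + 14 × 7.7
      = 44.46 + 107.8 = 152.3 mm.

total ≈ 152.3 mm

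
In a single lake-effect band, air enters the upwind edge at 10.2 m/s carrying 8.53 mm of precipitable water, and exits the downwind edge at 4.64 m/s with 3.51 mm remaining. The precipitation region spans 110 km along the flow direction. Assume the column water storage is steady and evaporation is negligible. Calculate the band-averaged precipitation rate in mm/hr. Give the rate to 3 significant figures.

Column moisture flux per unit crosswind length is F = V × PW.
Inflow: F_in = 10.2 × 8.53 = 87.006 mm·m/s
Outflow: F_out = 4.64 × 3.51 = 16.2864 mm·m/s
Steady-state rate R = (F_in − F_out)/L = (87.006 − 16.2864) / 110000 m = 6.429e-04 mm/s.
R = 6.429e-04 × 3600 = 2.31 mm/hr.

R ≈ 2.31 mm/hr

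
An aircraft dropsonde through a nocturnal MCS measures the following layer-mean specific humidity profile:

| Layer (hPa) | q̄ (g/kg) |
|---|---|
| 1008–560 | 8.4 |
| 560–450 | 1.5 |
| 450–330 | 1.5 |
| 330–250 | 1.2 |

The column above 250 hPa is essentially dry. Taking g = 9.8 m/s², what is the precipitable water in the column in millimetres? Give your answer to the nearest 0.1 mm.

PW ≈ 42.9 mm

Precipitable water is the column-integrated vapour mass per unit area: PW = (1/g) Σ q̄ Δp, with q in kg/kg and Δp in Pa (1 kg/m² of water = 1 mm).
Layer 1008–560 hPa: Δp = 448 hPa = 44800 Pa, q̄ = 0.0084 kg/kg → 0.0084 × 44800 / 9.8 = 38.40 mm
Layer 560–450 hPa: Δp = 110 hPa = 11000 Pa, q̄ = 0.0015 kg/kg → 0.0015 × 11000 / 9.8 = 1.68 mm
Layer 450–330 hPa: Δp = 120 hPa = 12000 Pa, q̄ = 0.0015 kg/kg → 0.0015 × 12000 / 9.8 = 1.84 mm
Layer 330–250 hPa: Δp = 80 hPa = 8000 Pa, q̄ = 0.0012 kg/kg → 0.0012 × 8000 / 9.8 = 0.98 mm
PW = 38.40 + 1.68 + 1.84 + 0.98 = 42.90 ≈ 42.9 mm.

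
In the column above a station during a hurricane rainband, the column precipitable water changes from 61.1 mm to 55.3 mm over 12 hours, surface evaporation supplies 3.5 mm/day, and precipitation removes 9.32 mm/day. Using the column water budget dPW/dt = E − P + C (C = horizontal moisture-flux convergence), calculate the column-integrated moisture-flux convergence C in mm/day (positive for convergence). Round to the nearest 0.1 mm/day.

C ≈ -5.8 mm/day

dPW/dt = (55.3 − 61.1) mm / (12/24 day) = -11.600 mm/day.
C = dPW/dt − E + P = (-11.600) − 3.5 + 9.32 = -5.8 mm/day.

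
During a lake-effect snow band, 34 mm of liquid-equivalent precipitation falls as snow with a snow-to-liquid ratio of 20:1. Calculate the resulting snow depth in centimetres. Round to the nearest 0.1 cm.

Snow depth = liquid × ratio = 34 mm × 20 = 680 mm = 68.0 cm.

snow depth ≈ 68.0 cm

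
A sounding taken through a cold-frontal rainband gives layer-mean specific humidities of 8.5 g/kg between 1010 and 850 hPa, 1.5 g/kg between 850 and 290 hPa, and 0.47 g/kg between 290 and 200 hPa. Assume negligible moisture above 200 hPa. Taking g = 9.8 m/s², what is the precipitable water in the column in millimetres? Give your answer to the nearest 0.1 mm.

Precipitable water is the column-integrated vapour mass per unit area: PW = (1/g) Σ q̄ Δp, with q in kg/kg and Δp in Pa (1 kg/m² of water = 1 mm).
Layer 1010–850 hPa: Δp = 160 hPa = 16000 Pa, q̄ = 0.0085 kg/kg → 0.0085 × 16000 / 9.8 = 13.88 mm
Layer 850–290 hPa: Δp = 560 hPa = 56000 Pa, q̄ = 0.0015 kg/kg → 0.0015 × 56000 / 9.8 = 8.57 mm
Layer 290–200 hPa: Δp = 90 hPa = 9000 Pa, q̄ = 0.00047 kg/kg → 0.00047 × 9000 / 9.8 = 0.43 mm
PW = 13.88 + 8.57 + 0.43 = 22.88 ≈ 22.9 mm.

PW ≈ 22.9 mm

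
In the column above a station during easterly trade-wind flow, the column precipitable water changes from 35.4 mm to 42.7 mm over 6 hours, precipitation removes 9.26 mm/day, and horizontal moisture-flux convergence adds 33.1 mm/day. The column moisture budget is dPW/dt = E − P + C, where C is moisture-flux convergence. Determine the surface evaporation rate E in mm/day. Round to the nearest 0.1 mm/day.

E ≈ 5.4 mm/day

dPW/dt = (42.7 − 35.4) mm / (6/24 day) = +29.200 mm/day.
E = dPW/dt + P − C = (+29.200) + 9.26 − (33.1) = 5.4 mm/day.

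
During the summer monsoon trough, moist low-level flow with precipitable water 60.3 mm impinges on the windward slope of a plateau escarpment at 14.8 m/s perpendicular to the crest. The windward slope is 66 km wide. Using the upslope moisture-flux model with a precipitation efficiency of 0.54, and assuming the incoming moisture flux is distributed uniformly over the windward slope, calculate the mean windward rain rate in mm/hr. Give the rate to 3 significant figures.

Incoming column moisture flux per unit ridge length: F = V × PW = 14.8 × 60.3 = 892.44 mm·m/s.
Spread over the 66 km slope with efficiency ε = 0.54: R = ε·F/W = 0.54 × 892.44 / 66000 m = 7.302e-03 mm/s.
R = 7.302e-03 × 3600 = 26.3 mm/hr.

R ≈ 26.3 mm/hr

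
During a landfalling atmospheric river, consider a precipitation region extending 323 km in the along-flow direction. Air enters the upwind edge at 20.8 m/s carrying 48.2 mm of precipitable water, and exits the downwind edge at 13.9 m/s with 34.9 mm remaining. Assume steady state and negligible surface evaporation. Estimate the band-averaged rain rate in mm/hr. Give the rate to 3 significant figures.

Column moisture flux per unit crosswind length is F = V × PW.
Inflow: F_in = 20.8 × 48.2 = 1002.56 mm·m/s
Outflow: F_out = 13.9 × 34.9 = 485.11 mm·m/s
Steady-state rate R = (F_in − F_out)/L = (1002.56 − 485.11) / 323000 m = 1.602e-03 mm/s.
R = 1.602e-03 × 3600 = 5.77 mm/hr.

R ≈ 5.77 mm/hr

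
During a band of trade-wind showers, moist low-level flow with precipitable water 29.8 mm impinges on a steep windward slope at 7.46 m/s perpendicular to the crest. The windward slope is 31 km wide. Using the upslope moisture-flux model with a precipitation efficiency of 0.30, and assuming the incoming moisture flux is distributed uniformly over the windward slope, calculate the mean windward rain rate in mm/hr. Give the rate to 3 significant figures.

R ≈ 7.74 mm/hr

Incoming column moisture flux per unit ridge length: F = V × PW = 7.46 × 29.8 = 222.308 mm·m/s.
Spread over the 31 km slope with efficiency ε = 0.30: R = ε·F/W = 0.30 × 222.308 / 31000 m = 2.151e-03 mm/s.
R = 2.151e-03 × 3600 = 7.74 mm/hr.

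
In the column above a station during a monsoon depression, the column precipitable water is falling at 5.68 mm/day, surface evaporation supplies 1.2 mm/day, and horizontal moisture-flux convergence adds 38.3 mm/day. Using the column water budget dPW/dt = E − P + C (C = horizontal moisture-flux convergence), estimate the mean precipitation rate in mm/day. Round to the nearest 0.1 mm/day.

dPW/dt = -5.68 mm/day.
P = E + C − dPW/dt = 1.2 + (38.3) − (-5.68) = 45.2 mm/day.

P ≈ 45.2 mm/day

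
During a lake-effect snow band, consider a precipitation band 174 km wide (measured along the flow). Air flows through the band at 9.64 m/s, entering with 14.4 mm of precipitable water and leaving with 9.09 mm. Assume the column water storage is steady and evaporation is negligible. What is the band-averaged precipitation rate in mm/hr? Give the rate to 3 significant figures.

R ≈ 1.06 mm/hr

Column moisture flux per unit crosswind length is F = V × PW.
Inflow: F_in = 9.64 × 14.4 = 138.816 mm·m/s
Outflow: F_out = 9.64 × 9.09 = 87.6276 mm·m/s
Steady-state rate R = (F_in − F_out)/L = (138.816 − 87.6276) / 174000 m = 2.942e-04 mm/s.
R = 2.942e-04 × 3600 = 1.06 mm/hr.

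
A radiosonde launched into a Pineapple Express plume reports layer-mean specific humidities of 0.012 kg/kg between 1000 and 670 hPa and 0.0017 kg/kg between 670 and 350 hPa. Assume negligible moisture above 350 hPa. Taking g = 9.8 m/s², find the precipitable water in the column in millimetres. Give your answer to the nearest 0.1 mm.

PW ≈ 46.0 mm

Precipitable water is the column-integrated vapour mass per unit area: PW = (1/g) Σ q̄ Δp, with q in kg/kg and Δp in Pa (1 kg/m² of water = 1 mm).
Layer 1000–670 hPa: Δp = 330 hPa = 33000 Pa, q̄ = 0.012 kg/kg → 0.012 × 33000 / 9.8 = 40.41 mm
Layer 670–350 hPa: Δp = 320 hPa = 32000 Pa, q̄ = 0.0017 kg/kg → 0.0017 × 32000 / 9.8 = 5.55 mm
PW = 40.41 + 5.55 = 45.96 ≈ 46.0 mm.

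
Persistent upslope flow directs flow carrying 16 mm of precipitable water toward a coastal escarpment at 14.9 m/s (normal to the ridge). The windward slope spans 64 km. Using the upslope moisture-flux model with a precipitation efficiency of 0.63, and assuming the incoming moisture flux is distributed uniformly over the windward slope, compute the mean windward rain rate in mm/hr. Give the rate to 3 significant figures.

R ≈ 8.45 mm/hr

Incoming column moisture flux per unit ridge length: F = V × PW = 14.9 × 16 = 238.4 mm·m/s.
Spread over the 64 km slope with efficiency ε = 0.63: R = ε·F/W = 0.63 × 238.4 / 64000 m = 2.347e-03 mm/s.
R = 2.347e-03 × 3600 = 8.45 mm/hr.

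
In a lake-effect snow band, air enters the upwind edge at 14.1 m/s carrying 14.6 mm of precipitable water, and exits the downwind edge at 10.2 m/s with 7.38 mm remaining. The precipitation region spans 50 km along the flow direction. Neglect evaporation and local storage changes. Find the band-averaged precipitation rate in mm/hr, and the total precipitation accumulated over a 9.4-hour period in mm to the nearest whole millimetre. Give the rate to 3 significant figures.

R ≈ 9.40 mm/hr; total ≈ 88 mm

Column moisture flux per unit crosswind length is F = V × PW.
Inflow: F_in = 14.1 × 14.6 = 205.86 mm·m/s
Outflow: F_out = 10.2 × 7.38 = 75.276 mm·m/s
Steady-state rate R = (F_in − F_out)/L = (205.86 − 75.276) / 50000 m = 2.612e-03 mm/s.
R = 2.612e-03 × 3600 = 9.40 mm/hr.
Over 9.4 h: total = 9.40 × 9.4 = 88.36 ≈ 88 mm.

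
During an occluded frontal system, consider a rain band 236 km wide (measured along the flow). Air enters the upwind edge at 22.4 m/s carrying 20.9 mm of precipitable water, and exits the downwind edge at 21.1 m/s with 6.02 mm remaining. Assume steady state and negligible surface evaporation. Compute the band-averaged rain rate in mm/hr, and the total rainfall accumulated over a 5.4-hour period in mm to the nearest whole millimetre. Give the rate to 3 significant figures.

R ≈ 5.20 mm/hr; total ≈ 28 mm

Column moisture flux per unit crosswind length is F = V × PW.
Inflow: F_in = 22.4 × 20.9 = 468.16 mm·m/s
Outflow: F_out = 21.1 × 6.02 = 127.022 mm·m/s
Steady-state rate R = (F_in − F_out)/L = (468.16 − 127.022) / 236000 m = 1.445e-03 mm/s.
R = 1.445e-03 × 3600 = 5.20 mm/hr.
Over 5.4 h: total = 5.20 × 5.4 = 28.08 ≈ 28 mm.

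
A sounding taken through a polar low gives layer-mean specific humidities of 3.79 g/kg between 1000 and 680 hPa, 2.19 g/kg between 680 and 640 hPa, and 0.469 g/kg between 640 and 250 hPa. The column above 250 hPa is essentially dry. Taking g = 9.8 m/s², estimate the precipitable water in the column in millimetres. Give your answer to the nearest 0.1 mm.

PW ≈ 15.1 mm

Precipitable water is the column-integrated vapour mass per unit area: PW = (1/g) Σ q̄ Δp, with q in kg/kg and Δp in Pa (1 kg/m² of water = 1 mm).
Layer 1000–680 hPa: Δp = 320 hPa = 32000 Pa, q̄ = 0.00379 kg/kg → 0.00379 × 32000 / 9.8 = 12.38 mm
Layer 680–640 hPa: Δp = 40 hPa = 4000 Pa, q̄ = 0.00219 kg/kg → 0.00219 × 4000 / 9.8 = 0.89 mm
Layer 640–250 hPa: Δp = 390 hPa = 39000 Pa, q̄ = 0.000469 kg/kg → 0.000469 × 39000 / 9.8 = 1.87 mm
PW = 12.38 + 0.89 + 1.87 = 15.14 ≈ 15.1 mm.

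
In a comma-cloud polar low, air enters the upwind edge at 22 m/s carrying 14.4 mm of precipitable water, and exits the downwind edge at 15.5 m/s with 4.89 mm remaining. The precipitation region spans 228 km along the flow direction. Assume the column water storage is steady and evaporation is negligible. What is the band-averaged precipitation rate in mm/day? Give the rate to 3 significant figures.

R ≈ 91.3 mm/day

Column moisture flux per unit crosswind length is F = V × PW.
Inflow: F_in = 22 × 14.4 = 316.8 mm·m/s
Outflow: F_out = 15.5 × 4.89 = 75.795 mm·m/s
Steady-state rate R = (F_in − F_out)/L = (316.8 − 75.795) / 228000 m = 1.057e-03 mm/s.
R = 1.057e-03 × 3600 × 24 = 91.3 mm/day.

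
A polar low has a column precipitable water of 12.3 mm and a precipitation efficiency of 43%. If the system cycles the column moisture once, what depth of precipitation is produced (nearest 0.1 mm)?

Precipitation = ε × PW = 0.43 × 12.3 = 5.3 mm.

precipitation ≈ 5.3 mm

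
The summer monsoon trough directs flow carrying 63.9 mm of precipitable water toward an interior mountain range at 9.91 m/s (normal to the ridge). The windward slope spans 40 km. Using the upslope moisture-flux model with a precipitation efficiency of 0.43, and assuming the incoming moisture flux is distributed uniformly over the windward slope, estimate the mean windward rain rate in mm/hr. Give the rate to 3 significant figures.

Incoming column moisture flux per unit ridge length: F = V × PW = 9.91 × 63.9 = 633.249 mm·m/s.
Spread over the 40 km slope with efficiency ε = 0.43: R = ε·F/W = 0.43 × 633.249 / 40000 m = 6.807e-03 mm/s.
R = 6.807e-03 × 3600 = 24.5 mm/hr.

R ≈ 24.5 mm/hr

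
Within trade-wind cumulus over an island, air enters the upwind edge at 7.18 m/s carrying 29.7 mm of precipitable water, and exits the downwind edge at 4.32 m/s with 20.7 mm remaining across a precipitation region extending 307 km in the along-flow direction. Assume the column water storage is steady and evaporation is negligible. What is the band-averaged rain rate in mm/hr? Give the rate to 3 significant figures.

R ≈ 1.45 mm/hr

Column moisture flux per unit crosswind length is F = V × PW.
Inflow: F_in = 7.18 × 29.7 = 213.246 mm·m/s
Outflow: F_out = 4.32 × 20.7 = 89.424 mm·m/s
Steady-state rate R = (F_in − F_out)/L = (213.246 − 89.424) / 307000 m = 4.033e-04 mm/s.
R = 4.033e-04 × 3600 = 1.45 mm/hr.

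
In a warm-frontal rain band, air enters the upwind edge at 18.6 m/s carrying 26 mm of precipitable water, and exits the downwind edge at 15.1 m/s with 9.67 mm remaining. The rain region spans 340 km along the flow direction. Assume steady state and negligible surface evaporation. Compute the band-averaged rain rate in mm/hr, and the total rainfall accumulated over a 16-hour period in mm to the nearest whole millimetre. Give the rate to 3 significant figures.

R ≈ 3.57 mm/hr; total ≈ 57 mm

Column moisture flux per unit crosswind length is F = V × PW.
Inflow: F_in = 18.6 × 26 = 483.6 mm·m/s
Outflow: F_out = 15.1 × 9.67 = 146.017 mm·m/s
Steady-state rate R = (F_in − F_out)/L = (483.6 − 146.017) / 340000 m = 9.929e-04 mm/s.
R = 9.929e-04 × 3600 = 3.57 mm/hr.
Over 16 h: total = 3.57 × 16 = 57.12 ≈ 57 mm.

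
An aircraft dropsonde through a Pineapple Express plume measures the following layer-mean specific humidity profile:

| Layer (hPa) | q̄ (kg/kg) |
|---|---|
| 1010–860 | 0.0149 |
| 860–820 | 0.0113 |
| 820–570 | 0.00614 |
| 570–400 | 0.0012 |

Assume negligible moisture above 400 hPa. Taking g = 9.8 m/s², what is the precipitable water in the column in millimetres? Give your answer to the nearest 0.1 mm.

PW ≈ 45.2 mm

Precipitable water is the column-integrated vapour mass per unit area: PW = (1/g) Σ q̄ Δp, with q in kg/kg and Δp in Pa (1 kg/m² of water = 1 mm).
Layer 1010–860 hPa: Δp = 150 hPa = 15000 Pa, q̄ = 0.0149 kg/kg → 0.0149 × 15000 / 9.8 = 22.81 mm
Layer 860–820 hPa: Δp = 40 hPa = 4000 Pa, q̄ = 0.0113 kg/kg → 0.0113 × 4000 / 9.8 = 4.61 mm
Layer 820–570 hPa: Δp = 250 hPa = 25000 Pa, q̄ = 0.00614 kg/kg → 0.00614 × 25000 / 9.8 = 15.66 mm
Layer 570–400 hPa: Δp = 170 hPa = 17000 Pa, q̄ = 0.0012 kg/kg → 0.0012 × 17000 / 9.8 = 2.08 mm
PW = 22.81 + 4.61 + 15.66 + 2.08 = 45.16 ≈ 45.2 mm.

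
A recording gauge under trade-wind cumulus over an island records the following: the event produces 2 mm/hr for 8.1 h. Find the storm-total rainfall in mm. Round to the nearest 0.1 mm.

Total = Σ Rᵢ Δtᵢ = 2 × 8.1
      = 16.2 = 16.2 mm.

total ≈ 16.2 mm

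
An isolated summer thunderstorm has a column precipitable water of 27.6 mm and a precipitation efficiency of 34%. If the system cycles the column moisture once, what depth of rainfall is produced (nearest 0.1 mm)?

rainfall ≈ 9.4 mm

Rainfall = ε × PW = 0.34 × 27.6 = 9.4 mm.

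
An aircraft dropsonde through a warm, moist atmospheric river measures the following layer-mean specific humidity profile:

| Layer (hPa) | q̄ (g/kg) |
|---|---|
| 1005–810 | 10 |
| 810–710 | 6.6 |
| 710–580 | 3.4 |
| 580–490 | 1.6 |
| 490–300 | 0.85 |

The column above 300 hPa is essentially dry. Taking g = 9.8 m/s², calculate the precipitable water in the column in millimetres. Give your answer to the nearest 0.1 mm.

Precipitable water is the column-integrated vapour mass per unit area: PW = (1/g) Σ q̄ Δp, with q in kg/kg and Δp in Pa (1 kg/m² of water = 1 mm).
Layer 1005–810 hPa: Δp = 195 hPa = 19500 Pa, q̄ = 0.01 kg/kg → 0.01 × 19500 / 9.8 = 19.90 mm
Layer 810–710 hPa: Δp = 100 hPa = 10000 Pa, q̄ = 0.0066 kg/kg → 0.0066 × 10000 / 9.8 = 6.73 mm
Layer 710–580 hPa: Δp = 130 hPa = 13000 Pa, q̄ = 0.0034 kg/kg → 0.0034 × 13000 / 9.8 = 4.51 mm
Layer 580–490 hPa: Δp = 90 hPa = 9000 Pa, q̄ = 0.0016 kg/kg → 0.0016 × 9000 / 9.8 = 1.47 mm
Layer 490–300 hPa: Δp = 190 hPa = 19000 Pa, q̄ = 0.00085 kg/kg → 0.00085 × 19000 / 9.8 = 1.65 mm
PW = 19.90 + 6.73 + 4.51 + 1.47 + 1.65 = 34.26 ≈ 34.3 mm.

PW ≈ 34.3 mm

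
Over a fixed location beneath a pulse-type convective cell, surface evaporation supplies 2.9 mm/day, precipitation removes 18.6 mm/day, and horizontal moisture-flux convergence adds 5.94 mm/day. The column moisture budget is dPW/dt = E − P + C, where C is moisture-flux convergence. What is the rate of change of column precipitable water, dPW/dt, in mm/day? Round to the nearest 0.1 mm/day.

dPW/dt ≈ -9.8 mm/day

dPW/dt = E − P + C = 2.9 − 18.6 + (5.94) = -9.8 mm/day.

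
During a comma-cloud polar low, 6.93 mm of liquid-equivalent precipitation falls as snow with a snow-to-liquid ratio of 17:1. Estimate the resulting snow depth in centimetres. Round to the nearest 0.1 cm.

snow depth ≈ 11.8 cm

Snow depth = liquid × ratio = 6.93 mm × 17 = 117.81 mm = 11.8 cm.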